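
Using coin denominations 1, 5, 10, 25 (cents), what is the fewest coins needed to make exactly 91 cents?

6

91 − 3×25→16 − 1×10→6 − 1×5→1 − 1×1→0
Total coins = 3 + 1 + 1 + 1 = 6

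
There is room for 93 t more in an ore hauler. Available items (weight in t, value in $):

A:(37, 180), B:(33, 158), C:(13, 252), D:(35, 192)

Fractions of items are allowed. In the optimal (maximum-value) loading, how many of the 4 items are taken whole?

Sort by value per unit weight and fill in that order.
Order: C (252/13=19.38) > D (192/35=5.49) > A (180/37=4.86) > B (158/33=4.79)
Fill: take C (13 @ 252) → take D (35 @ 192) → take A (37 @ 180) → take 8/33 of B → 38.30; 93/93 used.
3 item(s) taken whole; one partial (take 8/33 of B).

3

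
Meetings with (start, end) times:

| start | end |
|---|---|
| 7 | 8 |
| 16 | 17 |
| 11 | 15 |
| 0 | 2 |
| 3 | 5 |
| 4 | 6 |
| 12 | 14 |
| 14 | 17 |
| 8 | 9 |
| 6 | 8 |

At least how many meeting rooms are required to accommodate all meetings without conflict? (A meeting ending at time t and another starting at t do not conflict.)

Events (time:±→running): 0:+→1 2:-→0 3:+→1 4:+→2 … peak 2.

2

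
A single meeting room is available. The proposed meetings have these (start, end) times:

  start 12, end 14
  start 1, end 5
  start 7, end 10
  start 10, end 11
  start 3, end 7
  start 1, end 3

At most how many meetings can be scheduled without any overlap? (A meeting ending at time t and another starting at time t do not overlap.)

Greedy by earliest finish: after sorting by end time, pick each interval compatible with the last pick.
By end time: (1,3), (1,5), (3,7), (7,10), (10,11), (12,14).
Pick (1,3); next start ≥ 3 → (3,7); next start ≥ 7 → (7,10); next start ≥ 10 → (10,11); next start ≥ 11 → (12,14).
Selected 5 meetings.

5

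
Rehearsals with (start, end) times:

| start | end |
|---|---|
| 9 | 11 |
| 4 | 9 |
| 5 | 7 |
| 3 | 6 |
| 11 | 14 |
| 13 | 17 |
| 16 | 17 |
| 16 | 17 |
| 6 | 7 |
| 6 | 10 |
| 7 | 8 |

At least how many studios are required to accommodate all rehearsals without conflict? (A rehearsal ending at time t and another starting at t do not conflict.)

4

starts: [3, 4, 5, 6, 6, 7, 9, 11, 13, 16, 16]
ends:   [6, 7, 7, 8, 9, 10, 11, 14, 17, 17, 17]
s3→1 s4→2 s5→3 e6→2 s6→3 s6→4  — peak 4.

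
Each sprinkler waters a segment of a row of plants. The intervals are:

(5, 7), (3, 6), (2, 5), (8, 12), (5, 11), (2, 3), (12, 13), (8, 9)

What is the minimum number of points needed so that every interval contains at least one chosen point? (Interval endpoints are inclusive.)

Sorted: [2,3] [2,5] [3,6] [5,7] [8,9] [5,11] [8,12] [12,13]
{[2,3],[2,5],[3,6]} hit by 3; {[5,7]} hit by 7; {[8,9],[5,11],[8,12]} hit by 9; {[12,13]} hit by 13.
Points: 3, 7, 9, 13 (4 total).

4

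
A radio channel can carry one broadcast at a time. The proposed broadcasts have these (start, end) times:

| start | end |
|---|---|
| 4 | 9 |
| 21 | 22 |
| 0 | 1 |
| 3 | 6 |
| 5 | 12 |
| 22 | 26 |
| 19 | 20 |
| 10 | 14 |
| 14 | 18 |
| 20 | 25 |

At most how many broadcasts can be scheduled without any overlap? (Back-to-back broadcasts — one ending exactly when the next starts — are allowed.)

Greedy by earliest finish: after sorting by end time, pick each interval compatible with the last pick.
Sorted by end: (0,1)  (3,6)  (4,9)  (5,12)  (10,14)  (14,18)  (19,20)  (21,22)  (20,25)  (22,26)
take (0,1); take (3,6); take (10,14); take (14,18); take (19,20); take (21,22); take (22,26).
Selected 7 broadcasts.

7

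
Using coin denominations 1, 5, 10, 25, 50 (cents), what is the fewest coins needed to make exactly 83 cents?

83 = 1×50 + 1×25 + 1×5 + 3×1
Total coins = 1 + 1 + 1 + 3 = 6

6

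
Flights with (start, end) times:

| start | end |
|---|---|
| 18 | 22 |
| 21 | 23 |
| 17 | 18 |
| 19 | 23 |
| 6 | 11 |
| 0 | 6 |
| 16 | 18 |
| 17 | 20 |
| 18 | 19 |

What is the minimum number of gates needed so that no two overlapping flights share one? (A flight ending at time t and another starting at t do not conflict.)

starts: [0, 6, 16, 17, 17, 18, 18, 19, 21]
ends:   [6, 11, 18, 18, 19, 20, 22, 23, 23]
s0→1 e6→0 s6→1 e11→0 s16→1 s17→2 s17→3  — peak 3.

3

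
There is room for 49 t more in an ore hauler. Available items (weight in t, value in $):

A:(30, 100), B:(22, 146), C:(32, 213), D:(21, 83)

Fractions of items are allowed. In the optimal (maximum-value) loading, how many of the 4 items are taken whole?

1

Ratios (sorted): C 6.66, B 6.64, D 3.95, A 3.33
take C (32 @ 213); take 17/22 of B → 112.82. Capacity used 49/49.
1 item(s) taken whole; one partial (take 17/22 of B).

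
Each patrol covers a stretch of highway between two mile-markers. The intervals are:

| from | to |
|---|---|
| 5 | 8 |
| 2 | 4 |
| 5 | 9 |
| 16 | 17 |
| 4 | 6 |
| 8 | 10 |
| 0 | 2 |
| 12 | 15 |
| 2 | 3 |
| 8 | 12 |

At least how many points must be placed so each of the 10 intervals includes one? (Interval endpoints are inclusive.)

5

By right end: [0,2]  [2,3]  [2,4]  [4,6]  [5,8]  [5,9]  [8,10]  [8,12]  [12,15]  [16,17]
[0,2] uncovered → point at 2; [4,6] uncovered → point at 6; [8,10] uncovered → point at 10; [12,15] uncovered → point at 15; [16,17] uncovered → point at 17.
Points: 2, 6, 10, 15, 17 (5 total).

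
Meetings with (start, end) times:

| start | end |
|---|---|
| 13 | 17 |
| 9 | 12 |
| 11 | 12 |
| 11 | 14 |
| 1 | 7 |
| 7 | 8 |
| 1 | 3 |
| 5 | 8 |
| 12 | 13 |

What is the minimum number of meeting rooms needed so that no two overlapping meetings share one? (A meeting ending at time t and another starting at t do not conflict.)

3

The answer is the maximum number of intervals overlapping at any instant.
starts: [1, 1, 5, 7, 9, 11, 11, 12, 13]
ends:   [3, 7, 8, 8, 12, 12, 13, 14, 17]
s1→1 s1→2 e3→1 s5→2 e7→1 s7→2 e8→1 e8→0 s9→1 s11→2 s11→3  — peak 3.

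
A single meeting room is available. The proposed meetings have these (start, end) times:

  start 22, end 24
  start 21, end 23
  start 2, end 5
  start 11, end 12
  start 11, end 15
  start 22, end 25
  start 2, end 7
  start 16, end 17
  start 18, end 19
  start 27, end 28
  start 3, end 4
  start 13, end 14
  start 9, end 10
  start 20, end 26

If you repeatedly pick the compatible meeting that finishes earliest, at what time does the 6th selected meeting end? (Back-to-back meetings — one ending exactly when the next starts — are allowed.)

Sort by end time and greedily take each interval whose start is ≥ the last chosen end.
By end time: (3,4), (2,5), (2,7), (9,10), (11,12), (13,14), (11,15), (16,17), (18,19), (21,23), (22,24), (22,25), (20,26), (27,28).
Pick (3,4); next start ≥ 4 → (9,10); next start ≥ 10 → (11,12); next start ≥ 12 → (13,14); next start ≥ 14 → (16,17); next start ≥ 17 → (18,19); next start ≥ 19 → (21,23); next start ≥ 23 → (27,28).
Selected: (3,4) (9,10) (11,12) (13,14) (16,17) (18,19) (21,23) (27,28)

19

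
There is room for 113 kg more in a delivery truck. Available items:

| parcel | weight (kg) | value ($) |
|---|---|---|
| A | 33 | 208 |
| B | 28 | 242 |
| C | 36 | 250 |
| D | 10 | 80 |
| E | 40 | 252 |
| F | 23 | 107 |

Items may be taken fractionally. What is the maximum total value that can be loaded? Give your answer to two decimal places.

817.80

Sort by value per unit weight and fill in that order.
Order: B (242/28=8.64) > D (80/10=8.00) > C (250/36=6.94) > A (208/33=6.30) > E (252/40=6.30) > F (107/23=4.65)
Fill: take B (28 @ 242) → take D (10 @ 80) → take C (36 @ 250) → take A (33 @ 208) → take 6/40 of E → 37.80; 113/113 used.
Total value = 817.80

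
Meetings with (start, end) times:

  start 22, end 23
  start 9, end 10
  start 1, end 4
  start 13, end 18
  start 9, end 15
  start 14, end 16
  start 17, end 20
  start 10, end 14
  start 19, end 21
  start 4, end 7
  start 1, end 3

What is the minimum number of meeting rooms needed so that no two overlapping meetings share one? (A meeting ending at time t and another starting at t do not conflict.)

3

The answer is the maximum number of intervals overlapping at any instant.
starts: [1, 1, 4, 9, 9, 10, 13, 14, 17, 19, 22]
ends:   [3, 4, 7, 10, 14, 15, 16, 18, 20, 21, 23]
s1→1 s1→2 e3→1 e4→0 s4→1 e7→0 s9→1 s9→2 e10→1 s10→2 s13→3  — peak 3.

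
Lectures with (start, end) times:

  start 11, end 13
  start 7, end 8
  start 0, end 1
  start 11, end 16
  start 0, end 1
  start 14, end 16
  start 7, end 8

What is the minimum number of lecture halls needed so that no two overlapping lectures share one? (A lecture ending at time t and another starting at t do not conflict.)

The answer is the maximum number of intervals overlapping at any instant.
starts: [0, 0, 7, 7, 11, 11, 14]
ends:   [1, 1, 8, 8, 13, 16, 16]
s0→1 s0→2  — peak 2.

2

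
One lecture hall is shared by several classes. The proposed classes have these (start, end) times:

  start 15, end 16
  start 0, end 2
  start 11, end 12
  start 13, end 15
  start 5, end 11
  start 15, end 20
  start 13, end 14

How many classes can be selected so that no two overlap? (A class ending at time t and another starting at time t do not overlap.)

5

By end time: (0,2), (5,11), (11,12), (13,14), (13,15), (15,16), (15,20).
Pick (0,2); next start ≥ 2 → (5,11); next start ≥ 11 → (11,12); next start ≥ 12 → (13,14); next start ≥ 14 → (15,16).
Selected 5 classes.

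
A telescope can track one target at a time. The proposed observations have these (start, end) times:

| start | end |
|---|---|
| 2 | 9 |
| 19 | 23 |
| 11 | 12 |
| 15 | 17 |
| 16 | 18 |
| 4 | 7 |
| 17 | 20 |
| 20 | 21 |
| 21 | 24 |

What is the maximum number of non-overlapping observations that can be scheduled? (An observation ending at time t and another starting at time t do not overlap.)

6

Sort by end time and greedily take each interval whose start is ≥ the last chosen end.
By end time: (4,7), (2,9), (11,12), (15,17), (16,18), (17,20), (20,21), (19,23), (21,24).
Pick (4,7); next start ≥ 7 → (11,12); next start ≥ 12 → (15,17); next start ≥ 17 → (17,20); next start ≥ 20 → (20,21); next start ≥ 21 → (21,24).
Selected 6 observations.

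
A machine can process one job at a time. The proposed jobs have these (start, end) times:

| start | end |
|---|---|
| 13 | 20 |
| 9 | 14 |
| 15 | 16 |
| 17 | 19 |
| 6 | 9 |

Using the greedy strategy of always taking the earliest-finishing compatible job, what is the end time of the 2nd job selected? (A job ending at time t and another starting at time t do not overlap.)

14

Sort by end time and greedily take each interval whose start is ≥ the last chosen end.
Sorted by end: (6,9)  (9,14)  (15,16)  (17,19)  (13,20)
take (6,9); take (9,14); take (15,16); take (17,19).
Selected: (6,9) (9,14) (15,16) (17,19)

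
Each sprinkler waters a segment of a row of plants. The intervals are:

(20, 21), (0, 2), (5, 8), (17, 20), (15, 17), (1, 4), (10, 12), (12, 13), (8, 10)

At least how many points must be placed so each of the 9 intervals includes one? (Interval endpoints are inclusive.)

5

By right end: [0,2]  [1,4]  [5,8]  [8,10]  [10,12]  [12,13]  [15,17]  [17,20]  [20,21]
[0,2] uncovered → point at 2; [5,8] uncovered → point at 8; [10,12] uncovered → point at 12; [15,17] uncovered → point at 17; [20,21] uncovered → point at 21.
Points: 2, 8, 12, 17, 21 (5 total).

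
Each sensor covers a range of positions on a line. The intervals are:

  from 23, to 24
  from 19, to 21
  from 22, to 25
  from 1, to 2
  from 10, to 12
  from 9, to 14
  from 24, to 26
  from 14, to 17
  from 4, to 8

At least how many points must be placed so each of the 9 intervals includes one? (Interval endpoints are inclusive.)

Sort by right endpoint; whenever an interval is uncovered, place a point at its right end.
Sorted: [1,2] [4,8] [10,12] [9,14] [14,17] [19,21] [23,24] [22,25] [24,26]
{[1,2]} hit by 2; {[4,8]} hit by 8; {[10,12],[9,14]} hit by 12; {[14,17]} hit by 17; {[19,21]} hit by 21; {[23,24],[22,25],[24,26]} hit by 24.
Points: 2, 8, 12, 17, 21, 24 (6 total).

6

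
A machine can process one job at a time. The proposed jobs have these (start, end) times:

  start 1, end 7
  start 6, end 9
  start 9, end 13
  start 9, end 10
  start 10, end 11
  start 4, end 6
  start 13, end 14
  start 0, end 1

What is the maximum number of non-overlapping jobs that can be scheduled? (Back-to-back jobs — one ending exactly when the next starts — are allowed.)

Order by finish time; keep every interval that doesn't clash with the previous kept one.
Sorted by end: (0,1)  (4,6)  (1,7)  (6,9)  (9,10)  (10,11)  (9,13)  (13,14)
take (0,1); take (4,6); take (6,9); take (9,10); take (10,11); take (13,14).
Selected 6 jobs.

6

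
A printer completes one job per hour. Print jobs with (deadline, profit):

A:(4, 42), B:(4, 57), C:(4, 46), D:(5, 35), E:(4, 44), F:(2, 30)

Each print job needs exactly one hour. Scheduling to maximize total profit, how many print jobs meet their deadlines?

5

Profit order: B=57 C=46 E=44 A=42 D=35 F=30
Assign: B→slot 4, C→slot 3, E→slot 2, A→slot 1, D→slot 5, F skipped.
Slots: [1:A] [2:E] [3:C] [4:B] [5:D]
5 of 6 scheduled.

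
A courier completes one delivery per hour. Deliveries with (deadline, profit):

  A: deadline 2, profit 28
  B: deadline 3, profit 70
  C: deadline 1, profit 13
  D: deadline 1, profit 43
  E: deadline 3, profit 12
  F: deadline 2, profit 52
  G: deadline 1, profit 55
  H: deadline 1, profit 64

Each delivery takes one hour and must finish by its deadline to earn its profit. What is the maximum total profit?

186

Sort by profit descending; place each in the latest free slot ≤ its deadline.
By profit: B(d3,70), H(d1,64), G(d1,55), F(d2,52), D(d1,43), A(d2,28), C(d1,13), E(d3,12)
B→slot 3; H→slot 1; G skipped; F→slot 2; D skipped; A skipped; C skipped; E skipped.
Profit = 64 + 52 + 70 = 186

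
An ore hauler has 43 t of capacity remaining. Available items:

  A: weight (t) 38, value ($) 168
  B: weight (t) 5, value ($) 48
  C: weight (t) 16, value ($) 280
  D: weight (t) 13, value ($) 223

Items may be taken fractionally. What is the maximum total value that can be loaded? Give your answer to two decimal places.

Sort by value per unit weight and fill in that order.
Ratios (sorted): C 17.50, D 17.15, B 9.60, A 4.42
take C (16 @ 280); take D (13 @ 223); take B (5 @ 48); take 9/38 of A → 39.79. Capacity used 43/43.
Total value = 590.79

590.79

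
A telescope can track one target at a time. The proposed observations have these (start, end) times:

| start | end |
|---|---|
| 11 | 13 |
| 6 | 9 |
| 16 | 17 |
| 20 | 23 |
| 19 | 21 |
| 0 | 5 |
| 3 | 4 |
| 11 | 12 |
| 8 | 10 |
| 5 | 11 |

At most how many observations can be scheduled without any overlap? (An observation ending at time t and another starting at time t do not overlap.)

5

By end time: (3,4), (0,5), (6,9), (8,10), (5,11), (11,12), (11,13), (16,17), (19,21), (20,23).
Pick (3,4); next start ≥ 4 → (6,9); next start ≥ 9 → (11,12); next start ≥ 12 → (16,17); next start ≥ 17 → (19,21).
Selected 5 observations.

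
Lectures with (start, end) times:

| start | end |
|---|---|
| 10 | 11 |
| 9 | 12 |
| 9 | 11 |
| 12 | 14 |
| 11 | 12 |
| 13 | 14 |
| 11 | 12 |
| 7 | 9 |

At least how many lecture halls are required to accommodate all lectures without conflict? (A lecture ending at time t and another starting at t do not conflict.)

3

Count concurrent intervals with a sweep; the peak is the room count.
Events (time:±→running): 7:+→1 9:-→0 9:+→1 9:+→2 10:+→3 … peak 3.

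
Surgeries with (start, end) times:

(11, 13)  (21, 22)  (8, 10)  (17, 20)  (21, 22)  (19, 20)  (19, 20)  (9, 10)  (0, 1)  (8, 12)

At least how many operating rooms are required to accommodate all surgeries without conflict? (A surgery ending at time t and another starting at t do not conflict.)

Count concurrent intervals with a sweep; the peak is the room count.
starts: [0, 8, 8, 9, 11, 17, 19, 19, 21, 21]
ends:   [1, 10, 10, 12, 13, 20, 20, 20, 22, 22]
s0→1 e1→0 s8→1 s8→2 s9→3  — peak 3.

3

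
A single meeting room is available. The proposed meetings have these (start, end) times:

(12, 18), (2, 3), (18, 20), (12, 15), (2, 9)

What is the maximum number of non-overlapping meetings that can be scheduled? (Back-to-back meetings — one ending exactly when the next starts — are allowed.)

Sort by end time and greedily take each interval whose start is ≥ the last chosen end.
Sorted by end: (2,3)  (2,9)  (12,15)  (12,18)  (18,20)
take (2,3); skip (2,9); take (12,15); skip (12,18); take (18,20).
Selected 3 meetings.

3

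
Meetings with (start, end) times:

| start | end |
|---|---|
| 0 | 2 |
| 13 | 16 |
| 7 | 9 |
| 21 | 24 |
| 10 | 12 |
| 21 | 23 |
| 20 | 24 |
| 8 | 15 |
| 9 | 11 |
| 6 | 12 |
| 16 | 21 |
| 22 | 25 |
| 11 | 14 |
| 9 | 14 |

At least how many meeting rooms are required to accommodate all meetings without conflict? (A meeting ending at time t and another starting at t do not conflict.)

5

Count concurrent intervals with a sweep; the peak is the room count.
Events (time:±→running): 0:+→1 2:-→0 6:+→1 7:+→2 8:+→3 9:-→2 9:+→3 9:+→4 10:+→5 … peak 5.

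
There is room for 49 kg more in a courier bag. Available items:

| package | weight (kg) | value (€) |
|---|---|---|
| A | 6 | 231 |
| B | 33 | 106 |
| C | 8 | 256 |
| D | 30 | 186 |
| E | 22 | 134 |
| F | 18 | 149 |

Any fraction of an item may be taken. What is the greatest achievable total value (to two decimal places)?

Sort by value per unit weight and fill in that order.
Order: A (231/6=38.50) > C (256/8=32.00) > F (149/18=8.28) > D (186/30=6.20) > E (134/22=6.09) > B (106/33=3.21)
Fill: take A (6 @ 231) → take C (8 @ 256) → take F (18 @ 149) → take 17/30 of D → 105.40; 49/49 used.
Total value = 741.40

741.40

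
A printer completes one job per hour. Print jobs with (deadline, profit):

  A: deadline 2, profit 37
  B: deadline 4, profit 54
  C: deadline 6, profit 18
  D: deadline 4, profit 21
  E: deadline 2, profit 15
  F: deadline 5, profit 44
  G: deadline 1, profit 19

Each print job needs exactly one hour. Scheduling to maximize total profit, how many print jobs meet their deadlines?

By profit: B(d4,54), F(d5,44), A(d2,37), D(d4,21), G(d1,19), C(d6,18), E(d2,15)
B→slot 4; F→slot 5; A→slot 2; D→slot 3; G→slot 1; C→slot 6; E skipped.
6 of 7 scheduled.

6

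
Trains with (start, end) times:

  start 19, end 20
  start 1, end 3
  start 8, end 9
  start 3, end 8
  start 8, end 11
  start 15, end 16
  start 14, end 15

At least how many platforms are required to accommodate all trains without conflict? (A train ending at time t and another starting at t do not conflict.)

2

The answer is the maximum number of intervals overlapping at any instant.
Events (time:±→running): 1:+→1 3:-→0 3:+→1 8:-→0 8:+→1 8:+→2 … peak 2.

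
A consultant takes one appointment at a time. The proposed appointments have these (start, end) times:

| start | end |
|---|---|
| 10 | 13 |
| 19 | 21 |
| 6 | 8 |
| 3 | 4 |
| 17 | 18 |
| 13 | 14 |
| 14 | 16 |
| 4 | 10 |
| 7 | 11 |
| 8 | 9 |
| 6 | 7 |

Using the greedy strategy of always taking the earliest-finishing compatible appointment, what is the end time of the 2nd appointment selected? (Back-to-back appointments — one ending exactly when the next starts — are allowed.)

7

Sorted by end: (3,4)  (6,7)  (6,8)  (8,9)  (4,10)  (7,11)  (10,13)  (13,14)  (14,16)  (17,18)  (19,21)
take (3,4); take (6,7); take (8,9); take (10,13); take (13,14); take (14,16); take (17,18); take (19,21).
Selected: (3,4) (6,7) (8,9) (10,13) (13,14) (14,16) (17,18) (19,21)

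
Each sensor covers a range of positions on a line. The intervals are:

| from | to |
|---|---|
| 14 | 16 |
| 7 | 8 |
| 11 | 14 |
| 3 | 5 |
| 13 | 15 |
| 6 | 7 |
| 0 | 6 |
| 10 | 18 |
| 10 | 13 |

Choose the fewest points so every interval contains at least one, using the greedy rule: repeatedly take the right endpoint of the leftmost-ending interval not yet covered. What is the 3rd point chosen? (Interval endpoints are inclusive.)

13

Process intervals by earliest right end; each time one isn't hit yet, stab at its right endpoint.
By right end: [3,5]  [0,6]  [6,7]  [7,8]  [10,13]  [11,14]  [13,15]  [14,16]  [10,18]
[3,5] uncovered → point at 5; [6,7] uncovered → point at 7; [10,13] uncovered → point at 13; [14,16] uncovered → point at 16.
Points: 5, 7, 13, 16 (4 total).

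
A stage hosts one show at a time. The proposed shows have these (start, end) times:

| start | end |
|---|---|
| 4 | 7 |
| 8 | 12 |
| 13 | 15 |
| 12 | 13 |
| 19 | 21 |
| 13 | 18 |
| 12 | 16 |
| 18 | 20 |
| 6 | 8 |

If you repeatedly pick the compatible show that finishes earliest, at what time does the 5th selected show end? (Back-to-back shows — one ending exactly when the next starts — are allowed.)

Sorted by end: (4,7)  (6,8)  (8,12)  (12,13)  (13,15)  (12,16)  (13,18)  (18,20)  (19,21)
take (4,7); take (8,12); take (12,13); take (13,15); skip (12,16); skip (13,18); take (18,20); skip (19,21).
Selected: (4,7) (8,12) (12,13) (13,15) (18,20)

20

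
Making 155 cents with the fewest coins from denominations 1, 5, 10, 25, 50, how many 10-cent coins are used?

Use the largest denomination that fits, subtract, and repeat.
155 = 3×50 + 1×5
Count of 10: 0

0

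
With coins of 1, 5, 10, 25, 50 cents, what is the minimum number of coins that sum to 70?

3

Use the largest denomination that fits, subtract, and repeat.
70 − 1×50→20 − 2×10→0
Total coins = 1 + 2 = 3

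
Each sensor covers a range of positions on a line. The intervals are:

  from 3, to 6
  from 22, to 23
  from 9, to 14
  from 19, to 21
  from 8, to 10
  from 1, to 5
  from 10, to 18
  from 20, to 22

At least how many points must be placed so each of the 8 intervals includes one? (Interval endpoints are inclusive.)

Sorted: [1,5] [3,6] [8,10] [9,14] [10,18] [19,21] [20,22] [22,23]
{[1,5],[3,6]} hit by 5; {[8,10],[9,14],[10,18]} hit by 10; {[19,21],[20,22]} hit by 21; {[22,23]} hit by 23.
Points: 5, 10, 21, 23 (4 total).

4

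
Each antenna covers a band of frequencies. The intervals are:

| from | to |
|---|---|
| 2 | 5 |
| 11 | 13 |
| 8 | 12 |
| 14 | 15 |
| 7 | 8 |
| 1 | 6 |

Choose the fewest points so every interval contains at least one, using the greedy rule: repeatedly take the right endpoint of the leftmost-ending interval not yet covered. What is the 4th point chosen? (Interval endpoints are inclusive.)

Sort by right endpoint; whenever an interval is uncovered, place a point at its right end.
By right end: [2,5]  [1,6]  [7,8]  [8,12]  [11,13]  [14,15]
[2,5] uncovered → point at 5; [7,8] uncovered → point at 8; [11,13] uncovered → point at 13; [14,15] uncovered → point at 15.
Points: 5, 8, 13, 15 (4 total).

15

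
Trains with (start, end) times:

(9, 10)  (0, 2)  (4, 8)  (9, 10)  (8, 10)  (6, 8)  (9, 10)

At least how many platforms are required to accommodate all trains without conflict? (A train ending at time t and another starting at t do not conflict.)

starts: [0, 4, 6, 8, 9, 9, 9]
ends:   [2, 8, 8, 10, 10, 10, 10]
s0→1 e2→0 s4→1 s6→2 e8→1 e8→0 s8→1 s9→2 s9→3 s9→4  — peak 4.

4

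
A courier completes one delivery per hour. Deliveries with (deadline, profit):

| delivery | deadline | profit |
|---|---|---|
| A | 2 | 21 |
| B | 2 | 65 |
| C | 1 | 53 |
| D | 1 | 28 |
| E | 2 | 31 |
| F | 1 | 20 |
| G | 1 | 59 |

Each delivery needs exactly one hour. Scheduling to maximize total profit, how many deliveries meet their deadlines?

2

Sort by profit descending; place each in the latest free slot ≤ its deadline.
Profit order: B=65 G=59 C=53 E=31 D=28 A=21 F=20
Assign: B→slot 2, G→slot 1, C skipped, E skipped, D skipped, A skipped, F skipped.
Slots: [1:G] [2:B]
2 of 7 scheduled.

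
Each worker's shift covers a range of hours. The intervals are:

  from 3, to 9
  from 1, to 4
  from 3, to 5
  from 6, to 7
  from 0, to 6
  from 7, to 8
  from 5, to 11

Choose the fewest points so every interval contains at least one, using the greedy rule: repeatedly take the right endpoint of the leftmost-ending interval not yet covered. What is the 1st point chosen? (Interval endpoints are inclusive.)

4

Sorted: [1,4] [3,5] [0,6] [6,7] [7,8] [3,9] [5,11]
{[1,4],[3,5],[0,6]} hit by 4; {[6,7],[7,8],[3,9],[5,11]} hit by 7.
Points: 4, 7 (2 total).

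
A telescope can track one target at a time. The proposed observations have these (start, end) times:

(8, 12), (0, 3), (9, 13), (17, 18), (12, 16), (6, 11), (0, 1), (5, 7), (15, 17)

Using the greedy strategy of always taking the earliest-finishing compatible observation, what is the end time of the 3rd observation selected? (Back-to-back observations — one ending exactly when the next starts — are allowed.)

Order by finish time; keep every interval that doesn't clash with the previous kept one.
By end time: (0,1), (0,3), (5,7), (6,11), (8,12), (9,13), (12,16), (15,17), (17,18).
Pick (0,1); next start ≥ 1 → (5,7); next start ≥ 7 → (8,12); next start ≥ 12 → (12,16); next start ≥ 16 → (17,18).
Selected: (0,1) (5,7) (8,12) (12,16) (17,18)

12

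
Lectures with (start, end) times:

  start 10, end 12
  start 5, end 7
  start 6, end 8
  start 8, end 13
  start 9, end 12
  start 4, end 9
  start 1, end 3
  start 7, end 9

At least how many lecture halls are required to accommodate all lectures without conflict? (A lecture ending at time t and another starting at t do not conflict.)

3

starts: [1, 4, 5, 6, 7, 8, 9, 10]
ends:   [3, 7, 8, 9, 9, 12, 12, 13]
s1→1 e3→0 s4→1 s5→2 s6→3  — peak 3.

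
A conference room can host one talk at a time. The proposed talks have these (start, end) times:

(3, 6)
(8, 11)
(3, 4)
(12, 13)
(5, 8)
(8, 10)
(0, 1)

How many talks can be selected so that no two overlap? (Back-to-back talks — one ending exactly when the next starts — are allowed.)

Sort by end time and greedily take each interval whose start is ≥ the last chosen end.
Sorted by end: (0,1)  (3,4)  (3,6)  (5,8)  (8,10)  (8,11)  (12,13)
take (0,1); take (3,4); take (5,8); take (8,10); skip (8,11); take (12,13).
Selected 5 talks.

5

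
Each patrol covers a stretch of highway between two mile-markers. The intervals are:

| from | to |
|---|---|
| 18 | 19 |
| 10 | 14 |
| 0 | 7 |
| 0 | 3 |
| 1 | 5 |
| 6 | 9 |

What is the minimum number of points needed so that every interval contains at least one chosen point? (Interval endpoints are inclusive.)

4

Process intervals by earliest right end; each time one isn't hit yet, stab at its right endpoint.
Sorted: [0,3] [1,5] [0,7] [6,9] [10,14] [18,19]
{[0,3],[1,5],[0,7]} hit by 3; {[6,9]} hit by 9; {[10,14]} hit by 14; {[18,19]} hit by 19.
Points: 3, 9, 14, 19 (4 total).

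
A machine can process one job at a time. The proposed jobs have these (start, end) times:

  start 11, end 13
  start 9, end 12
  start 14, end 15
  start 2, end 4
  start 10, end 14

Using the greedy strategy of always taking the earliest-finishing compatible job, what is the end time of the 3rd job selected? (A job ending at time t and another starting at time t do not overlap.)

15

Order by finish time; keep every interval that doesn't clash with the previous kept one.
Sorted by end: (2,4)  (9,12)  (11,13)  (10,14)  (14,15)
take (2,4); take (9,12); skip (10,14); take (14,15).
Selected: (2,4) (9,12) (14,15)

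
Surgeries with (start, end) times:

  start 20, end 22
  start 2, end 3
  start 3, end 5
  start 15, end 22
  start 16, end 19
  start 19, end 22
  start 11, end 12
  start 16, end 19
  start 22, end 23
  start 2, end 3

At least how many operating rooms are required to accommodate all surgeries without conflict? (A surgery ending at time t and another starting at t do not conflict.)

Events (time:±→running): 2:+→1 2:+→2 3:-→1 3:-→0 3:+→1 5:-→0 11:+→1 12:-→0 15:+→1 16:+→2 16:+→3 … peak 3.

3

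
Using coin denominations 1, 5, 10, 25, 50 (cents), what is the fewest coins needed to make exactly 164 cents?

8

164 = 3×50 + 1×10 + 4×1
Total coins = 3 + 1 + 4 = 8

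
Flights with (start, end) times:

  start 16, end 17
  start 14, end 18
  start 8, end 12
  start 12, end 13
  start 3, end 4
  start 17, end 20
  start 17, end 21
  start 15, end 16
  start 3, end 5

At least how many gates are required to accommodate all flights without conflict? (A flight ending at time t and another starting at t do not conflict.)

The answer is the maximum number of intervals overlapping at any instant.
Events (time:±→running): 3:+→1 3:+→2 4:-→1 5:-→0 8:+→1 12:-→0 12:+→1 13:-→0 14:+→1 15:+→2 16:-→1 16:+→2 17:-→1 17:+→2 17:+→3 … peak 3.

3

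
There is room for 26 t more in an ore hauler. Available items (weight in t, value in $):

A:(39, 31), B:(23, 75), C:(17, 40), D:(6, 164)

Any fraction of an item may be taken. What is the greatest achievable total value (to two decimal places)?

Ratios (sorted): D 27.33, B 3.26, C 2.35, A 0.79
take D (6 @ 164); take 20/23 of B → 65.22. Capacity used 26/26.
Total value = 229.22

229.22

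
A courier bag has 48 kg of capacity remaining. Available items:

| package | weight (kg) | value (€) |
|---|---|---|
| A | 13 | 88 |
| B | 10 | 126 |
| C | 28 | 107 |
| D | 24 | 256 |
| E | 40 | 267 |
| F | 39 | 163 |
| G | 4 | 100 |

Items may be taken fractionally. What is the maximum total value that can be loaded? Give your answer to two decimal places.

Ratios (sorted): G 25.00, B 12.60, D 10.67, A 6.77, E 6.67, F 4.18, C 3.82
take G (4 @ 100); take B (10 @ 126); take D (24 @ 256); take 10/13 of A → 67.69. Capacity used 48/48.
Total value = 549.69

549.69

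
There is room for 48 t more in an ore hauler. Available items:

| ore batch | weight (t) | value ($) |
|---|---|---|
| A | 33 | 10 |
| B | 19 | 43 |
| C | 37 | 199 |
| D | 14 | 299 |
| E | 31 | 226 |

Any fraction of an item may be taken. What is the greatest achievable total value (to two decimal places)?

Sort by value per unit weight and fill in that order.
Ratios (sorted): D 21.36, E 7.29, C 5.38, B 2.26, A 0.30
take D (14 @ 299); take E (31 @ 226); take 3/37 of C → 16.14. Capacity used 48/48.
Total value = 541.14

541.14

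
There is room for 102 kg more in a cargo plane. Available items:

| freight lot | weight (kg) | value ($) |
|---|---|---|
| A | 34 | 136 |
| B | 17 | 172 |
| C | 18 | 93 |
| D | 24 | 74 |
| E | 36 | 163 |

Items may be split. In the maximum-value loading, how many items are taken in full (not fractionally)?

3

Ratios (sorted): B 10.12, C 5.17, E 4.53, A 4.00, D 3.08
take B (17 @ 172); take C (18 @ 93); take E (36 @ 163); take 31/34 of A → 124.00. Capacity used 102/102.
3 item(s) taken whole; one partial (take 31/34 of A).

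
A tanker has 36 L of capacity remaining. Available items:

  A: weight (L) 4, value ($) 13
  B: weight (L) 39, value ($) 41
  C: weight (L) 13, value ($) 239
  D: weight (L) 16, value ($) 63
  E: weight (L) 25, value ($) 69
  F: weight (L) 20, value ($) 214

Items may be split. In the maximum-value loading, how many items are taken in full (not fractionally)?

Ratios (sorted): C 18.38, F 10.70, D 3.94, A 3.25, E 2.76, B 1.05
take C (13 @ 239); take F (20 @ 214); take 3/16 of D → 11.81. Capacity used 36/36.
2 item(s) taken whole; one partial (take 3/16 of D).

2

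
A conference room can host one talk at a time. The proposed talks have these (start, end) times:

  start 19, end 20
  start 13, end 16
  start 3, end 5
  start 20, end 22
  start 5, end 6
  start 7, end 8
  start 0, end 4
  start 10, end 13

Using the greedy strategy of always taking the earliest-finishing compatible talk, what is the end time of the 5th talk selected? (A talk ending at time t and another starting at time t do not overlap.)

Greedy by earliest finish: after sorting by end time, pick each interval compatible with the last pick.
Sorted by end: (0,4)  (3,5)  (5,6)  (7,8)  (10,13)  (13,16)  (19,20)  (20,22)
take (0,4); take (5,6); take (7,8); take (10,13); take (13,16); take (19,20); take (20,22).
Selected: (0,4) (5,6) (7,8) (10,13) (13,16) (19,20) (20,22)

16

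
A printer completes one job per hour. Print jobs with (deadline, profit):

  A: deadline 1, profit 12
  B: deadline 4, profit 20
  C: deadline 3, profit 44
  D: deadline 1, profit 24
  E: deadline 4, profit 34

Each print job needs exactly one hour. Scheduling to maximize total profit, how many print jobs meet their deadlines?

4

Profit order: C=44 E=34 D=24 B=20 A=12
Assign: C→slot 3, E→slot 4, D→slot 1, B→slot 2, A skipped.
Slots: [1:D] [2:B] [3:C] [4:E]
4 of 5 scheduled.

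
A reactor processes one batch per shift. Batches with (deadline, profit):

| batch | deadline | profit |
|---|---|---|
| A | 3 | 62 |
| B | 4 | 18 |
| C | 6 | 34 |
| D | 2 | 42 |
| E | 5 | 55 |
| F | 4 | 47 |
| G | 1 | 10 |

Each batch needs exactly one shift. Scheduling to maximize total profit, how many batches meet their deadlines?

Take jobs in profit order; each goes to the latest open slot no later than its deadline.
By profit: A(d3,62), E(d5,55), F(d4,47), D(d2,42), C(d6,34), B(d4,18), G(d1,10)
A→slot 3; E→slot 5; F→slot 4; D→slot 2; C→slot 6; B→slot 1; G skipped.
6 of 7 scheduled.

6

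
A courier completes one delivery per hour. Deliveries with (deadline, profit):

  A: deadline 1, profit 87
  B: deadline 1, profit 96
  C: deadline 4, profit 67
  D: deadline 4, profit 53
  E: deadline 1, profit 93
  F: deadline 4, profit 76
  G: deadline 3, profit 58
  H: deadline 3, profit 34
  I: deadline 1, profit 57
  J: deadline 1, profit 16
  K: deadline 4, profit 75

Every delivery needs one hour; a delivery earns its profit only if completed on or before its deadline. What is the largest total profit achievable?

314

Profit order: B=96 E=93 A=87 F=76 K=75 C=67 G=58 I=57 D=53 H=34 J=16
Assign: B→slot 1, E skipped, A skipped, F→slot 4, K→slot 3, C→slot 2, G skipped, I skipped, D skipped, H skipped, J skipped.
Slots: [1:B] [2:C] [3:K] [4:F]
Profit = 96 + 67 + 75 + 76 = 314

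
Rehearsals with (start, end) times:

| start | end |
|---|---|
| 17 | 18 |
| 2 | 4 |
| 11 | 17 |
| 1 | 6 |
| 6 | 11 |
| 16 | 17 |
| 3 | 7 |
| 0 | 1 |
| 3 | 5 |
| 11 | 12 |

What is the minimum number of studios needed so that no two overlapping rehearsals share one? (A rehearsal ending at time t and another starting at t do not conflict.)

4

Count concurrent intervals with a sweep; the peak is the room count.
Events (time:±→running): 0:+→1 1:-→0 1:+→1 2:+→2 3:+→3 3:+→4 … peak 4.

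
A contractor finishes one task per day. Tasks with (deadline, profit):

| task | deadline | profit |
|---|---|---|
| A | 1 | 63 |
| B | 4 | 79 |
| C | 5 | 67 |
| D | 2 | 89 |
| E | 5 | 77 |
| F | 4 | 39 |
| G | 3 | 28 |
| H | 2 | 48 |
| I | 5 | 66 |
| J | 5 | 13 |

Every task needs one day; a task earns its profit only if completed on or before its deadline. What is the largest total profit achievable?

Take jobs in profit order; each goes to the latest open slot no later than its deadline.
By profit: D(d2,89), B(d4,79), E(d5,77), C(d5,67), I(d5,66), A(d1,63), H(d2,48), F(d4,39), G(d3,28), J(d5,13)
D→slot 2; B→slot 4; E→slot 5; C→slot 3; I→slot 1; A skipped; H skipped; F skipped; G skipped; J skipped.
Profit = 66 + 89 + 67 + 79 + 77 = 378

378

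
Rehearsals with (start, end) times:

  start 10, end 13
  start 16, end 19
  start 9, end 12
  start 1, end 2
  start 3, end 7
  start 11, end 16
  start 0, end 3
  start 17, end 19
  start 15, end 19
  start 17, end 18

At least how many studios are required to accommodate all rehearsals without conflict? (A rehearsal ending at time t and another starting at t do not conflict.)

starts: [0, 1, 3, 9, 10, 11, 15, 16, 17, 17]
ends:   [2, 3, 7, 12, 13, 16, 18, 19, 19, 19]
s0→1 s1→2 e2→1 e3→0 s3→1 e7→0 s9→1 s10→2 s11→3 e12→2 e13→1 s15→2 e16→1 s16→2 s17→3 s17→4  — peak 4.

4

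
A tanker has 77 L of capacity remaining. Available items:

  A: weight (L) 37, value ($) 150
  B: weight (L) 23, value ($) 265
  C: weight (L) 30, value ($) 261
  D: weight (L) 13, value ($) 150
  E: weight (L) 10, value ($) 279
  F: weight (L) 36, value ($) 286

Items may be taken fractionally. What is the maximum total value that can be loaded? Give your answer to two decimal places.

962.94

Sort by value per unit weight and fill in that order.
Ratios (sorted): E 27.90, D 11.54, B 11.52, C 8.70, F 7.94, A 4.05
take E (10 @ 279); take D (13 @ 150); take B (23 @ 265); take C (30 @ 261); take 1/36 of F → 7.94. Capacity used 77/77.
Total value = 962.94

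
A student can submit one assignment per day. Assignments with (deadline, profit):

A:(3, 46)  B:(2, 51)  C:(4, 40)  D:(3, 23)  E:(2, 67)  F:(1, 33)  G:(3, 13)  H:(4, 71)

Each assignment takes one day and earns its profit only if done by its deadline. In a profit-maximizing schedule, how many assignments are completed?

By profit: H(d4,71), E(d2,67), B(d2,51), A(d3,46), C(d4,40), F(d1,33), D(d3,23), G(d3,13)
H→slot 4; E→slot 2; B→slot 1; A→slot 3; C skipped; F skipped; D skipped; G skipped.
4 of 8 scheduled.

4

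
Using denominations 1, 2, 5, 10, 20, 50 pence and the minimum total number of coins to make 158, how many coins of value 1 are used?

158 = 3×50 + 1×5 + 1×2 + 1×1
Count of 1: 1

1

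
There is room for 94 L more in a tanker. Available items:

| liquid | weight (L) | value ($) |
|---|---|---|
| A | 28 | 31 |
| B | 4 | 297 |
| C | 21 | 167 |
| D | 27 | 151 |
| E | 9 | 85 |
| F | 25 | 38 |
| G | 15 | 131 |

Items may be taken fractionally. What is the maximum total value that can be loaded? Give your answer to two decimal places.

858.36

Sort by value per unit weight and fill in that order.
Order: B (297/4=74.25) > E (85/9=9.44) > G (131/15=8.73) > C (167/21=7.95) > D (151/27=5.59) > F (38/25=1.52) > A (31/28=1.11)
Fill: take B (4 @ 297) → take E (9 @ 85) → take G (15 @ 131) → take C (21 @ 167) → take D (27 @ 151) → take 18/25 of F → 27.36; 94/94 used.
Total value = 858.36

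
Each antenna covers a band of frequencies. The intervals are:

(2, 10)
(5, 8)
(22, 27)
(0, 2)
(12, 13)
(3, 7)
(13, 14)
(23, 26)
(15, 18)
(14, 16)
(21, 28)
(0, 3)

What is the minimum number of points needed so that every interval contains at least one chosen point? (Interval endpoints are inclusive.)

Sorted: [0,2] [0,3] [3,7] [5,8] [2,10] [12,13] [13,14] [14,16] [15,18] [23,26] [22,27] [21,28]
{[0,2],[0,3]} hit by 2; {[3,7],[5,8],[2,10]} hit by 7; {[12,13],[13,14]} hit by 13; {[14,16],[15,18]} hit by 16; {[23,26],[22,27],[21,28]} hit by 26.
Points: 2, 7, 13, 16, 26 (5 total).

5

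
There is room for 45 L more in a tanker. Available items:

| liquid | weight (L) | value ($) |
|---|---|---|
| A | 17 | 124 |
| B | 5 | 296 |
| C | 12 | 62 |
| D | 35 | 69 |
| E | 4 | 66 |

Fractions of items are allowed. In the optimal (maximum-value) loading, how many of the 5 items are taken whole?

Greedy by value/weight ratio, highest first.
Ratios (sorted): B 59.20, E 16.50, A 7.29, C 5.17, D 1.97
take B (5 @ 296); take E (4 @ 66); take A (17 @ 124); take C (12 @ 62); take 7/35 of D → 13.80. Capacity used 45/45.
4 item(s) taken whole; one partial (take 7/35 of D).

4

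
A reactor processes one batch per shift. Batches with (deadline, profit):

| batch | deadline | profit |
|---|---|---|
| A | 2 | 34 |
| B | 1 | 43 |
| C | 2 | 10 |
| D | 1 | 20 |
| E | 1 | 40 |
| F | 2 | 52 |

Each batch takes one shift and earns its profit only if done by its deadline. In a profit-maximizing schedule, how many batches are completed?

2

Take jobs in profit order; each goes to the latest open slot no later than its deadline.
Profit order: F=52 B=43 E=40 A=34 D=20 C=10
Assign: F→slot 2, B→slot 1, E skipped, A skipped, D skipped, C skipped.
Slots: [1:B] [2:F]
2 of 6 scheduled.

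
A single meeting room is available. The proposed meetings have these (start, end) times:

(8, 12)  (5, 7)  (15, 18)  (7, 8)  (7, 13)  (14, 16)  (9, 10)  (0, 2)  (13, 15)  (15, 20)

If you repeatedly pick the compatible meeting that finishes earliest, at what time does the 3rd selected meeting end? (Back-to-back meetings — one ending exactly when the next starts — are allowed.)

Sorted by end: (0,2)  (5,7)  (7,8)  (9,10)  (8,12)  (7,13)  (13,15)  (14,16)  (15,18)  (15,20)
take (0,2); take (5,7); take (7,8); take (9,10); take (13,15); skip (14,16); take (15,18).
Selected: (0,2) (5,7) (7,8) (9,10) (13,15) (15,18)

8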